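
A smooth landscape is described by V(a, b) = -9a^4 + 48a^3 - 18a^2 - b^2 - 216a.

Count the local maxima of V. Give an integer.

2

V separates as a function of a plus a function of b, so ∇V=0 decouples.
∂V/∂a = -36(a - 3)(a - 2)(a + 1) = 0 at a ∈ {-1, 2, 3}; ∂V/∂b = -2b = 0 at b ∈ {0}.
The Hessian is diagonal: diag(V_aa, V_bb). Second derivatives: V_aa(-1)=-432, V_aa(2)=108, V_aa(3)=-144; V_bb(0)=-2.
Local maxima occur where both diagonal entries negative: (-1, 0), (3, 0). Count: 2.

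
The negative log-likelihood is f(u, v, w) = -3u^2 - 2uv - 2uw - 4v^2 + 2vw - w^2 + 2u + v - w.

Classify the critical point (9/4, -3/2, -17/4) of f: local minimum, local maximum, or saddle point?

local maximum

The Hessian is constant: H = [[-6, -2, -2], [-2, -8, 2], [-2, 2, -2]].
Leading principal minors: Δ₁ = -6, Δ₂ = 44, Δ₃ = -16.
The minors alternate sign starting negative (−, +, −), so H is negative definite: a local maximum.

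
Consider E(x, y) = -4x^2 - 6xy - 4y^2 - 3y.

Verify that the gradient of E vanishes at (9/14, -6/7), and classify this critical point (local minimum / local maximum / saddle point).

local maximum

∇E = (-8x - 6y, -6x - 8y - 3); substituting (9/14, -6/7) gives ∇E = (0, 0), so (9/14, -6/7) is indeed a critical point.
The Hessian of E is constant: H = [[-8, -6], [-6, -8]].
det(H) = (-8)·(-8) − (-6)² = 28.
det(H) > 0 and tr(H) = -16 < 0, so H is negative definite and the point is a local maximum.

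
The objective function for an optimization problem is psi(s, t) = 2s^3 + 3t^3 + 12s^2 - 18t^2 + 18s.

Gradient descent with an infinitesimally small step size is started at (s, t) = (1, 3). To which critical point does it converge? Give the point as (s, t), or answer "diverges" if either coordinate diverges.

(-1, 4)

psi is separable, so gradient descent decouples: s follows -∂psi/∂s, t follows -∂psi/∂t.
∂psi/∂s = 6(s + 1)(s + 3); at s=1 this is 48, so s decreases.
∂psi/∂t = 9t(t - 4); at t=3 this is -27, so t increases.
s converges to its nearest critical value -1 (a local min of the s-part); t converges to 4. The iterate converges to (-1, 4).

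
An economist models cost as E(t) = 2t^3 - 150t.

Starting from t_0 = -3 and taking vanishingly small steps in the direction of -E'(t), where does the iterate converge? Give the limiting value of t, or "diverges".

E'(t) = 6(t - 5)(t + 5), so E'(-3) = -96.
Gradient descent moves in the -E' direction, i.e. t is increasing.
The nearest critical point in that direction is t = 5, where E'' = 60 > 0 (a local minimum). The iterate converges there.

5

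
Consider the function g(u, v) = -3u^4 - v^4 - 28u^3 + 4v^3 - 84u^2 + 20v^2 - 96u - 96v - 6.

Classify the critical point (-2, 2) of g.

local minimum

The mixed partial ∂²g/∂u∂v is 0, so the Hessian at any point is diag(g_uu, g_vv) = diag(-12(3u^2 + 14u + 14), 4(-3v^2 + 6v + 10)).
At (-2, 2): H = diag(24, 40).
Both eigenvalues are positive, so H is positive definite: a local minimum.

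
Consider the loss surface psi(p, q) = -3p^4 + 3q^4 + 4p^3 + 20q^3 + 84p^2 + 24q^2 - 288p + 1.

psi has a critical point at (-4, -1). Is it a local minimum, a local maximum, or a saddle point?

local maximum

The mixed partial ∂²psi/∂p∂q is 0, so the Hessian at any point is diag(psi_pp, psi_qq) = diag(12(-3p^2 + 2p + 14), 12(3q^2 + 10q + 4)).
At (-4, -1): H = diag(-504, -36).
Both eigenvalues are negative, so H is negative definite: a local maximum.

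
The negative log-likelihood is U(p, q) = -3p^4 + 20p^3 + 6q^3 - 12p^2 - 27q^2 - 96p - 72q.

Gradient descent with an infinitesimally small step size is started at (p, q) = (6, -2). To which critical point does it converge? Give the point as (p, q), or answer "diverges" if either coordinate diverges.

U is separable, so gradient descent decouples: p follows -∂U/∂p, q follows -∂U/∂q.
∂U/∂p = -12(p - 4)(p - 2)(p + 1); at p=6 this is -672, so p increases.
∂U/∂q = 18(q - 4)(q + 1); at q=-2 this is 108, so q decreases.
The p-coordinate has no critical point in that direction and runs off to infinity.

diverges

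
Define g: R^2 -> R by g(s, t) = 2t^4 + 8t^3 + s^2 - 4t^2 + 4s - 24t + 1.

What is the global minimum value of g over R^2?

-21

g(s,t) separates as P(s) + Q(t) + 1, so its minimum is min P + min Q + 1.
P'(s) = 2s + 4 vanishes at s ∈ {-2}; Q'(t) = 8(t - 1)(t + 1)(t + 3) vanishes at t ∈ {-3, -1, 1}.
Local minima of P (where P''>0): P(-2)=-4. Local minima of Q: Q(-3)=-18, Q(1)=-18.
So the global minimum of g is P(-2) + Q(-3) + 1 = -4 − 18 + 1 = -21, attained at (-2, -3).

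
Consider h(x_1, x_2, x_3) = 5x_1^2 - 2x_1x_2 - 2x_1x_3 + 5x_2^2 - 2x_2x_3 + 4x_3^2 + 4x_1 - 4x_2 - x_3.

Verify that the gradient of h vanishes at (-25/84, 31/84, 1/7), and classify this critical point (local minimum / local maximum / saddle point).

local minimum

∇h = (10x_1 - 2x_2 - 2x_3 + 4, -2x_1 + 10x_2 - 2x_3 - 4, -2x_1 - 2x_2 + 8x_3 - 1); substituting (-25/84, 31/84, 1/7) gives ∇h = (0, 0, 0), so (-25/84, 31/84, 1/7) is indeed a critical point.
The Hessian is constant: H = [[10, -2, -2], [-2, 10, -2], [-2, -2, 8]].
Leading principal minors: Δ₁ = 10, Δ₂ = 96, Δ₃ = 672.
All leading minors are positive, so H is positive definite: a local minimum.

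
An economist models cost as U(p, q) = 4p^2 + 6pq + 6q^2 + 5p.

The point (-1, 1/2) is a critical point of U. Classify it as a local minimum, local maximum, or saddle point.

local minimum

The Hessian of U is constant: H = [[8, 6], [6, 12]].
det(H) = 8·12 − 6² = 60.
det(H) > 0 and tr(H) = 20 > 0, so H is positive definite and the point is a local minimum.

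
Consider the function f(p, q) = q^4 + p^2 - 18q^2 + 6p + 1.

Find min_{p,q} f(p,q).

f(p,q) separates as A(p) + B(q) + 1, so its minimum is min A + min B + 1.
A'(p) = 2p + 6 vanishes at p ∈ {-3}; B'(q) = 4q(q - 3)(q + 3) vanishes at q ∈ {-3, 0, 3}.
Local minima of A (where A''>0): A(-3)=-9. Local minima of B: B(-3)=-81, B(3)=-81.
So the global minimum of f is A(-3) + B(-3) + 1 = -9 − 81 + 1 = -89, attained at (-3, -3).

-89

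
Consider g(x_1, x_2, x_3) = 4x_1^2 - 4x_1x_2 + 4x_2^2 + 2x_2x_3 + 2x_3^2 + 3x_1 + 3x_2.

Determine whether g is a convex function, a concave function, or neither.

g is quadratic, so its Hessian is the constant matrix H = [[8, -4, 0], [-4, 8, 2], [0, 2, 4]].
Leading principal minors: 8, 48, 160.
All positive ⇒ H ≻ 0 ⇒ convex.

convex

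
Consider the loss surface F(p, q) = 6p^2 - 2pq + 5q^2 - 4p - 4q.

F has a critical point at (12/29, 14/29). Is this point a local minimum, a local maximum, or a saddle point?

local minimum

The Hessian of F is constant: H = [[12, -2], [-2, 10]].
det(H) = 12·10 − (-2)² = 116.
det(H) > 0 and tr(H) = 22 > 0, so H is positive definite and the point is a local minimum.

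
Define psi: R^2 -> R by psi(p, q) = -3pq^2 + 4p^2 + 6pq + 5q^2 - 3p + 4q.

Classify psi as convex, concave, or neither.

neither

The term -3pq^2 is cubic, so the Hessian is not constant.
∂²psi/∂q² = -6p + 10, which takes both signs as p varies (negative for sufficiently large p). A diagonal entry of the Hessian changing sign means the Hessian is neither positive- nor negative-semidefinite on all of R^2.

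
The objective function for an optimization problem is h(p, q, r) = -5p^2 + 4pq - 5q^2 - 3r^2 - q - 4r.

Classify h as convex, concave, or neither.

h is quadratic, so its Hessian is the constant matrix H = [[-10, 4, 0], [4, -10, 0], [0, 0, -6]].
Leading principal minors: -10, 84, -504.
Signs alternate −, +, − ⇒ H ≺ 0 ⇒ concave.

concave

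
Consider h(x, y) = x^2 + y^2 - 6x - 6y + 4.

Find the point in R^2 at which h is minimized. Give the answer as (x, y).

(3, 3)

h(x,y) separates as P(x) + Q(y) + 4, so its minimum is min P + min Q + 4.
P'(x) = 2x - 6 vanishes at x ∈ {3}; Q'(y) = 2y - 6 vanishes at y ∈ {3}.
Local minima of P (where P''>0): P(3)=-9. Local minima of Q: Q(3)=-9.
So the global minimum of h is P(3) + Q(3) + 4 = -9 − 9 + 4 = -14, attained at (3, 3).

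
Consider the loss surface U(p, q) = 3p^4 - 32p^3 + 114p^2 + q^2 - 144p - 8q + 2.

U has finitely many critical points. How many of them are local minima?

U separates as a function of p plus a function of q, so ∇U=0 decouples.
∂U/∂p = 12(p - 4)(p - 3)(p - 1) = 0 at p ∈ {1, 3, 4}; ∂U/∂q = 2(q - 4) = 0 at q ∈ {4}.
The Hessian is diagonal: diag(U_pp, U_qq). Second derivatives: U_pp(1)=72, U_pp(3)=-24, U_pp(4)=36; U_qq(4)=2.
Local minima occur where both diagonal entries positive: (1, 4), (4, 4). Count: 2.

2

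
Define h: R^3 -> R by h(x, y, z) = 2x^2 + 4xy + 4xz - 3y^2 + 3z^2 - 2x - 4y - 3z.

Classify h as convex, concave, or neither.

neither

h is quadratic, so its Hessian is the constant matrix H = [[4, 4, 4], [4, -6, 0], [4, 0, 6]].
Leading principal minors: 4, -40, -144.
Neither pattern holds ⇒ H is indefinite ⇒ neither convex nor concave.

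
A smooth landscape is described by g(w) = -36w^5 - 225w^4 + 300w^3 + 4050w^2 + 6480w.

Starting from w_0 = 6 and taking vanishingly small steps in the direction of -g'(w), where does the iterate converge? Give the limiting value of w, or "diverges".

g'(w) = -180(w - 3)(w + 1)(w + 3)(w + 4), so g'(6) = -340200.
Gradient descent moves in the -g' direction, i.e. w is increasing.
There is no critical point above w=6, and g' keeps the same sign, so the iterate runs off to +∞.

diverges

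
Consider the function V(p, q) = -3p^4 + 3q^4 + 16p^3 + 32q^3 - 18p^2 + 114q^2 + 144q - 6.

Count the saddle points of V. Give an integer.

V separates as a function of p plus a function of q, so ∇V=0 decouples.
∂V/∂p = -12p(p - 3)(p - 1) = 0 at p ∈ {0, 1, 3}; ∂V/∂q = 12(q + 1)(q + 3)(q + 4) = 0 at q ∈ {-4, -3, -1}.
The Hessian is diagonal: diag(V_pp, V_qq). Second derivatives: V_pp(0)=-36, V_pp(1)=24, V_pp(3)=-72; V_qq(-4)=36, V_qq(-3)=-24, V_qq(-1)=72.
Saddle points occur where the two diagonal entries have opposite signs: (0, -4), (0, -1), (1, -3), (3, -4), (3, -1). Count: 5.

5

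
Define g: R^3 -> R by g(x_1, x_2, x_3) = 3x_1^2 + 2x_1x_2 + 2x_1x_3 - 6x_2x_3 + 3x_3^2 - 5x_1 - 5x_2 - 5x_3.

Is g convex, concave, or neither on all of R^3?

neither

g is quadratic, so its Hessian is the constant matrix H = [[6, 2, 2], [2, 0, -6], [2, -6, 6]].
Leading principal minors: 6, -4, -288.
Neither pattern holds ⇒ H is indefinite ⇒ neither convex nor concave.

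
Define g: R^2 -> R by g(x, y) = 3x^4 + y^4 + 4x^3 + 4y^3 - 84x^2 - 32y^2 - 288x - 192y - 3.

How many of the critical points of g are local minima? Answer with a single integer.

4

g separates as a function of x plus a function of y, so ∇g=0 decouples.
∂g/∂x = 12(x - 4)(x + 2)(x + 3) = 0 at x ∈ {-3, -2, 4}; ∂g/∂y = 4(y - 4)(y + 3)(y + 4) = 0 at y ∈ {-4, -3, 4}.
The Hessian is diagonal: diag(g_xx, g_yy). Second derivatives: g_xx(-3)=84, g_xx(-2)=-72, g_xx(4)=504; g_yy(-4)=32, g_yy(-3)=-28, g_yy(4)=224.
Local minima occur where both diagonal entries positive: (-3, -4), (-3, 4), (4, -4), (4, 4). Count: 4.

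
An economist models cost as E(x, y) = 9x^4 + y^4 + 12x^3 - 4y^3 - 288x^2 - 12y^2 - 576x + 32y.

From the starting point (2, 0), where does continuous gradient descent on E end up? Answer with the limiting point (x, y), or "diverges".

E is separable, so gradient descent decouples: x follows -∂E/∂x, y follows -∂E/∂y.
∂E/∂x = 36(x - 4)(x + 1)(x + 4); at x=2 this is -1296, so x increases.
∂E/∂y = 4(y - 4)(y - 1)(y + 2); at y=0 this is 32, so y decreases.
x converges to its nearest critical value 4 (a local min of the x-part); y converges to -2. The iterate converges to (4, -2).

(4, -2)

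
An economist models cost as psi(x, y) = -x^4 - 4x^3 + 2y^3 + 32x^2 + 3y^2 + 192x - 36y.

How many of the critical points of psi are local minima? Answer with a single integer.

1

psi separates as a function of x plus a function of y, so ∇psi=0 decouples.
∂psi/∂x = -4(x - 4)(x + 3)(x + 4) = 0 at x ∈ {-4, -3, 4}; ∂psi/∂y = 6(y - 2)(y + 3) = 0 at y ∈ {-3, 2}.
The Hessian is diagonal: diag(psi_xx, psi_yy). Second derivatives: psi_xx(-4)=-32, psi_xx(-3)=28, psi_xx(4)=-224; psi_yy(-3)=-30, psi_yy(2)=30.
Local minima occur where both diagonal entries positive: (-3, 2). Count: 1.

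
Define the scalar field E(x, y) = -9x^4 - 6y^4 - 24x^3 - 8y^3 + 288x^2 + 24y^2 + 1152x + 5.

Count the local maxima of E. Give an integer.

E separates as a function of x plus a function of y, so ∇E=0 decouples.
∂E/∂x = -36(x - 4)(x + 2)(x + 4) = 0 at x ∈ {-4, -2, 4}; ∂E/∂y = -24y(y - 1)(y + 2) = 0 at y ∈ {-2, 0, 1}.
The Hessian is diagonal: diag(E_xx, E_yy). Second derivatives: E_xx(-4)=-576, E_xx(-2)=432, E_xx(4)=-1728; E_yy(-2)=-144, E_yy(0)=48, E_yy(1)=-72.
Local maxima occur where both diagonal entries negative: (-4, -2), (-4, 1), (4, -2), (4, 1). Count: 4.

4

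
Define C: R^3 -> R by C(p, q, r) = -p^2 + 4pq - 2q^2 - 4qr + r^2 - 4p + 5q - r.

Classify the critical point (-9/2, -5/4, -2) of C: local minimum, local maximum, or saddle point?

saddle point

The Hessian is constant: H = [[-2, 4, 0], [4, -4, -4], [0, -4, 2]].
Leading principal minors: Δ₁ = -2, Δ₂ = -8, Δ₃ = 16.
The minors fit neither the all-positive nor the alternating-sign pattern, so H is indefinite: a saddle point.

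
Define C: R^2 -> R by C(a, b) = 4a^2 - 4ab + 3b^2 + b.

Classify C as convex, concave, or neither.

C is quadratic, so its Hessian is the constant matrix H = [[8, -4], [-4, 6]].
det(H) = 32, tr(H) = 14.
det(H) > 0 and tr(H) > 0, so H is positive definite everywhere: convex.

convex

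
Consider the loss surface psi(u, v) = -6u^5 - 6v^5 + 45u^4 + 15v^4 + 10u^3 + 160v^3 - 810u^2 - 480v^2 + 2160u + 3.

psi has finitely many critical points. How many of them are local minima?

4

psi separates as a function of u plus a function of v, so ∇psi=0 decouples.
∂psi/∂u = -30(u - 4)(u - 3)(u - 2)(u + 3) = 0 at u ∈ {-3, 2, 3, 4}; ∂psi/∂v = -30v(v - 4)(v - 2)(v + 4) = 0 at v ∈ {-4, 0, 2, 4}.
The Hessian is diagonal: diag(psi_uu, psi_vv). Second derivatives: psi_uu(-3)=6300, psi_uu(2)=-300, psi_uu(3)=180, psi_uu(4)=-420; psi_vv(-4)=5760, psi_vv(0)=-960, psi_vv(2)=720, psi_vv(4)=-1920.
Local minima occur where both diagonal entries positive: (-3, -4), (-3, 2), (3, -4), (3, 2). Count: 4.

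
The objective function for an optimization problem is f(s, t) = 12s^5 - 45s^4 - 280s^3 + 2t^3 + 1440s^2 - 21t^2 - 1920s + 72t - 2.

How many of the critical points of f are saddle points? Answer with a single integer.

f separates as a function of s plus a function of t, so ∇f=0 decouples.
∂f/∂s = 60(s - 4)(s - 2)(s - 1)(s + 4) = 0 at s ∈ {-4, 1, 2, 4}; ∂f/∂t = 6(t - 4)(t - 3) = 0 at t ∈ {3, 4}.
The Hessian is diagonal: diag(f_ss, f_tt). Second derivatives: f_ss(-4)=-14400, f_ss(1)=900, f_ss(2)=-720, f_ss(4)=2880; f_tt(3)=-6, f_tt(4)=6.
Saddle points occur where the two diagonal entries have opposite signs: (-4, 4), (1, 3), (2, 4), (4, 3). Count: 4.

4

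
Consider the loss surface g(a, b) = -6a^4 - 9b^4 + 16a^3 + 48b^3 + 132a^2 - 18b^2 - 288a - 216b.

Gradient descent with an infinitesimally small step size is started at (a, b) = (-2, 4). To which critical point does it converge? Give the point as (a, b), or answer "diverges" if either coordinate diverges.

diverges

g is separable, so gradient descent decouples: a follows -∂g/∂a, b follows -∂g/∂b.
∂g/∂a = -24(a - 4)(a - 1)(a + 3); at a=-2 this is -432, so a increases.
∂g/∂b = -36(b - 3)(b - 2)(b + 1); at b=4 this is -360, so b increases.
The b-coordinate has no critical point in that direction and runs off to infinity.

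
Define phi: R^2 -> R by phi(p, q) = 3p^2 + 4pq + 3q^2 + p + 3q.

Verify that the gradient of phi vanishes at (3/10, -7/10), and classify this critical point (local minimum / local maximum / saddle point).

∇phi = (6p + 4q + 1, 4p + 6q + 3); substituting (3/10, -7/10) gives ∇phi = (0, 0), so (3/10, -7/10) is indeed a critical point.
The Hessian of phi is constant: H = [[6, 4], [4, 6]].
det(H) = 6·6 − 4² = 20.
det(H) > 0 and tr(H) = 12 > 0, so H is positive definite and the point is a local minimum.

local minimum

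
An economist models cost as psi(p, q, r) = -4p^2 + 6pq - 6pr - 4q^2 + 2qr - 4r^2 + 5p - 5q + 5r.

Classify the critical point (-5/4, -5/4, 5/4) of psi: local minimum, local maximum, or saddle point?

local maximum

The Hessian is constant: H = [[-8, 6, -6], [6, -8, 2], [-6, 2, -8]].
Leading principal minors: Δ₁ = -8, Δ₂ = 28, Δ₃ = -48.
The minors alternate sign starting negative (−, +, −), so H is negative definite: a local maximum.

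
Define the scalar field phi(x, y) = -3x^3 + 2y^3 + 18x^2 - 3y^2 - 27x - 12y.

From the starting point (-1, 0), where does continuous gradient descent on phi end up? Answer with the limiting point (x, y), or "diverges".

(1, 2)

phi is separable, so gradient descent decouples: x follows -∂phi/∂x, y follows -∂phi/∂y.
∂phi/∂x = -9(x - 3)(x - 1); at x=-1 this is -72, so x increases.
∂phi/∂y = 6(y - 2)(y + 1); at y=0 this is -12, so y increases.
x converges to its nearest critical value 1 (a local min of the x-part); y converges to 2. The iterate converges to (1, 2).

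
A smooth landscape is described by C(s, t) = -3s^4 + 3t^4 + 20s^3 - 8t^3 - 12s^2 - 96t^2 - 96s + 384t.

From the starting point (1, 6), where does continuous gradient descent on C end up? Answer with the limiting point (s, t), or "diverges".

(2, 4)

C is separable, so gradient descent decouples: s follows -∂C/∂s, t follows -∂C/∂t.
∂C/∂s = -12(s - 4)(s - 2)(s + 1); at s=1 this is -72, so s increases.
∂C/∂t = 12(t - 4)(t - 2)(t + 4); at t=6 this is 960, so t decreases.
s converges to its nearest critical value 2 (a local min of the s-part); t converges to 4. The iterate converges to (2, 4).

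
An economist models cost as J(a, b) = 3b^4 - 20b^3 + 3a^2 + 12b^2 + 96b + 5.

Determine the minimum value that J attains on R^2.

-56

J(a,b) separates as P(a) + Q(b) + 5, so its minimum is min P + min Q + 5.
P'(a) = 6a vanishes at a ∈ {0}; Q'(b) = 12(b - 4)(b - 2)(b + 1) vanishes at b ∈ {-1, 2, 4}.
Local minima of P (where P''>0): P(0)=0. Local minima of Q: Q(-1)=-61, Q(4)=64.
So the global minimum of J is P(0) + Q(-1) + 5 = 0 − 61 + 5 = -56, attained at (0, -1).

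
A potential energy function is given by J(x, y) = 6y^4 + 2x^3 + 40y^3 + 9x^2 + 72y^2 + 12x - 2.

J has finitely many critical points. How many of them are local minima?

2

J separates as a function of x plus a function of y, so ∇J=0 decouples.
∂J/∂x = 6(x + 1)(x + 2) = 0 at x ∈ {-2, -1}; ∂J/∂y = 24y(y + 2)(y + 3) = 0 at y ∈ {-3, -2, 0}.
The Hessian is diagonal: diag(J_xx, J_yy). Second derivatives: J_xx(-2)=-6, J_xx(-1)=6; J_yy(-3)=72, J_yy(-2)=-48, J_yy(0)=144.
Local minima occur where both diagonal entries positive: (-1, -3), (-1, 0). Count: 2.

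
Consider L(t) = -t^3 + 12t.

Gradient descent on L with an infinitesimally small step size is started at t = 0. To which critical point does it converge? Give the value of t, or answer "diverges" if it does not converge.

-2

L'(t) = -3(t - 2)(t + 2), so L'(0) = 12.
Gradient descent moves in the -L' direction, i.e. t is decreasing.
The nearest critical point in that direction is t = -2, where L'' = 12 > 0 (a local minimum). The iterate converges there.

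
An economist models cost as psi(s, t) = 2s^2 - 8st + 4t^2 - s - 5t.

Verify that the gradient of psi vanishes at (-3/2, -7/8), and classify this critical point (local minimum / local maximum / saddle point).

∇psi = (4s - 8t - 1, -8s + 8t - 5); substituting (-3/2, -7/8) gives ∇psi = (0, 0), so (-3/2, -7/8) is indeed a critical point.
The Hessian of psi is constant: H = [[4, -8], [-8, 8]].
det(H) = 4·8 − (-8)² = -32.
Since det(H) < 0, H is indefinite and the critical point is a saddle point.

saddle point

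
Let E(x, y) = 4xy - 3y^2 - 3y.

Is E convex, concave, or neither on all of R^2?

E is quadratic, so its Hessian is the constant matrix H = [[0, 4], [4, -6]].
det(H) = -16, tr(H) = -6.
det(H) < 0, so H is indefinite: neither convex nor concave.

neither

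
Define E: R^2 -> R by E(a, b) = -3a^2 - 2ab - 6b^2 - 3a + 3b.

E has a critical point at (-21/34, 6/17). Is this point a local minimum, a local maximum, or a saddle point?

The Hessian of E is constant: H = [[-6, -2], [-2, -12]].
det(H) = (-6)·(-12) − (-2)² = 68.
det(H) > 0 and tr(H) = -18 < 0, so H is negative definite and the point is a local maximum.

local maximum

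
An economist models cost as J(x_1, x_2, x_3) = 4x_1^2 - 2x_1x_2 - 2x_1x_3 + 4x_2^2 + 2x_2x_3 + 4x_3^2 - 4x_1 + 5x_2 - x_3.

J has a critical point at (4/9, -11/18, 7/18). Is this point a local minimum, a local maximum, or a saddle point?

The Hessian is constant: H = [[8, -2, -2], [-2, 8, 2], [-2, 2, 8]].
Leading principal minors: Δ₁ = 8, Δ₂ = 60, Δ₃ = 432.
All leading minors are positive, so H is positive definite: a local minimum.

local minimum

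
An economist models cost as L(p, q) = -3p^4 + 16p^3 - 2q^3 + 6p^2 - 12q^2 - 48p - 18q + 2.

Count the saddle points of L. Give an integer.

L separates as a function of p plus a function of q, so ∇L=0 decouples.
∂L/∂p = -12(p - 4)(p - 1)(p + 1) = 0 at p ∈ {-1, 1, 4}; ∂L/∂q = -6(q + 1)(q + 3) = 0 at q ∈ {-3, -1}.
The Hessian is diagonal: diag(L_pp, L_qq). Second derivatives: L_pp(-1)=-120, L_pp(1)=72, L_pp(4)=-180; L_qq(-3)=12, L_qq(-1)=-12.
Saddle points occur where the two diagonal entries have opposite signs: (-1, -3), (1, -1), (4, -3). Count: 3.

3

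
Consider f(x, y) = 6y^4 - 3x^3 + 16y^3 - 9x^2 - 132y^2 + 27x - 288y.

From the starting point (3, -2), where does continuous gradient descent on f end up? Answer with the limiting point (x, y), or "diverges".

f is separable, so gradient descent decouples: x follows -∂f/∂x, y follows -∂f/∂y.
∂f/∂x = -9(x - 1)(x + 3); at x=3 this is -108, so x increases.
∂f/∂y = 24(y - 3)(y + 1)(y + 4); at y=-2 this is 240, so y decreases.
The x-coordinate has no critical point in that direction and runs off to infinity.

diverges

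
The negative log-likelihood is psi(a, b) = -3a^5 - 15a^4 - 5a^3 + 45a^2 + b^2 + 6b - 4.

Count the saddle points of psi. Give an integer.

2

psi separates as a function of a plus a function of b, so ∇psi=0 decouples.
∂psi/∂a = -15a(a - 1)(a + 2)(a + 3) = 0 at a ∈ {-3, -2, 0, 1}; ∂psi/∂b = 2(b + 3) = 0 at b ∈ {-3}.
The Hessian is diagonal: diag(psi_aa, psi_bb). Second derivatives: psi_aa(-3)=180, psi_aa(-2)=-90, psi_aa(0)=90, psi_aa(1)=-180; psi_bb(-3)=2.
Saddle points occur where the two diagonal entries have opposite signs: (-2, -3), (1, -3). Count: 2.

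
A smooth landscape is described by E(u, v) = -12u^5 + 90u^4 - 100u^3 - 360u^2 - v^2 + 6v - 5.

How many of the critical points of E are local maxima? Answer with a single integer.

E separates as a function of u plus a function of v, so ∇E=0 decouples.
∂E/∂u = -60u(u - 4)(u - 3)(u + 1) = 0 at u ∈ {-1, 0, 3, 4}; ∂E/∂v = -2(v - 3) = 0 at v ∈ {3}.
The Hessian is diagonal: diag(E_uu, E_vv). Second derivatives: E_uu(-1)=1200, E_uu(0)=-720, E_uu(3)=720, E_uu(4)=-1200; E_vv(3)=-2.
Local maxima occur where both diagonal entries negative: (0, 3), (4, 3). Count: 2.

2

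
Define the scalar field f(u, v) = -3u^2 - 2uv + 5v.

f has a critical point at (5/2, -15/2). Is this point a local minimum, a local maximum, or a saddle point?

The Hessian of f is constant: H = [[-6, -2], [-2, 0]].
det(H) = (-6)·0 − (-2)² = -4.
Since det(H) < 0, H is indefinite and the critical point is a saddle point.

saddle point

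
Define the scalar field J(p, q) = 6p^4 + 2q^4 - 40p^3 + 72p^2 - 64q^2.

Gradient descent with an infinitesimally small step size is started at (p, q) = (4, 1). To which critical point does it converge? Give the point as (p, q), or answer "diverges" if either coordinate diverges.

(3, 4)

J is separable, so gradient descent decouples: p follows -∂J/∂p, q follows -∂J/∂q.
∂J/∂p = 24p(p - 3)(p - 2); at p=4 this is 192, so p decreases.
∂J/∂q = 8q(q - 4)(q + 4); at q=1 this is -120, so q increases.
p converges to its nearest critical value 3 (a local min of the p-part); q converges to 4. The iterate converges to (3, 4).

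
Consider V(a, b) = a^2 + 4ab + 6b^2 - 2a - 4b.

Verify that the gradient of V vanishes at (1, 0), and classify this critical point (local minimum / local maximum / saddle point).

local minimum

∇V = (2a + 4b - 2, 4a + 12b - 4); substituting (1, 0) gives ∇V = (0, 0), so (1, 0) is indeed a critical point.
The Hessian of V is constant: H = [[2, 4], [4, 12]].
det(H) = 2·12 − 4² = 8.
det(H) > 0 and tr(H) = 14 > 0, so H is positive definite and the point is a local minimum.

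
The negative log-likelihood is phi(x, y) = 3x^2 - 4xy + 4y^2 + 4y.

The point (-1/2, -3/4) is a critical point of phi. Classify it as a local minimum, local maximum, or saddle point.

local minimum

The Hessian of phi is constant: H = [[6, -4], [-4, 8]].
det(H) = 6·8 − (-4)² = 32.
det(H) > 0 and tr(H) = 14 > 0, so H is positive definite and the point is a local minimum.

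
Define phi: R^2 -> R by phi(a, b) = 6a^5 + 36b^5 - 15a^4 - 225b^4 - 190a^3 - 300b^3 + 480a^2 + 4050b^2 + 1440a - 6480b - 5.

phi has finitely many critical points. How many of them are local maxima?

phi separates as a function of a plus a function of b, so ∇phi=0 decouples.
∂phi/∂a = 30(a - 4)(a - 3)(a + 1)(a + 4) = 0 at a ∈ {-4, -1, 3, 4}; ∂phi/∂b = 180(b - 4)(b - 3)(b - 1)(b + 3) = 0 at b ∈ {-3, 1, 3, 4}.
The Hessian is diagonal: diag(phi_aa, phi_bb). Second derivatives: phi_aa(-4)=-5040, phi_aa(-1)=1800, phi_aa(3)=-840, phi_aa(4)=1200; phi_bb(-3)=-30240, phi_bb(1)=4320, phi_bb(3)=-2160, phi_bb(4)=3780.
Local maxima occur where both diagonal entries negative: (-4, -3), (-4, 3), (3, -3), (3, 3). Count: 4.

4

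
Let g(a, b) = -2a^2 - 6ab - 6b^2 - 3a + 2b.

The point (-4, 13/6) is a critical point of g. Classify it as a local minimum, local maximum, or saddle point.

The Hessian of g is constant: H = [[-4, -6], [-6, -12]].
det(H) = (-4)·(-12) − (-6)² = 12.
det(H) > 0 and tr(H) = -16 < 0, so H is negative definite and the point is a local maximum.

local maximum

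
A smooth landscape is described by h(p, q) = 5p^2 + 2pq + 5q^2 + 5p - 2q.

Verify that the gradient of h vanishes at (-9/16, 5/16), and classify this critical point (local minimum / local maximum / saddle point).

∇h = (10p + 2q + 5, 2p + 10q - 2); substituting (-9/16, 5/16) gives ∇h = (0, 0), so (-9/16, 5/16) is indeed a critical point.
The Hessian of h is constant: H = [[10, 2], [2, 10]].
det(H) = 10·10 − 2² = 96.
det(H) > 0 and tr(H) = 20 > 0, so H is positive definite and the point is a local minimum.

local minimum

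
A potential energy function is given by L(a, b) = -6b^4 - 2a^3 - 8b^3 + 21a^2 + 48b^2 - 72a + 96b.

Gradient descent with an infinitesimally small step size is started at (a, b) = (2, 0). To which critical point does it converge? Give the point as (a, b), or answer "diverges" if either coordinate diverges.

(3, -1)

L is separable, so gradient descent decouples: a follows -∂L/∂a, b follows -∂L/∂b.
∂L/∂a = -6(a - 4)(a - 3); at a=2 this is -12, so a increases.
∂L/∂b = -24(b - 2)(b + 1)(b + 2); at b=0 this is 96, so b decreases.
a converges to its nearest critical value 3 (a local min of the a-part); b converges to -1. The iterate converges to (3, -1).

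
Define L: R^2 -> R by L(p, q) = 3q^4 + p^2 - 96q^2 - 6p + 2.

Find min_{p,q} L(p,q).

L(p,q) separates as A(p) + B(q) + 2, so its minimum is min A + min B + 2.
A'(p) = 2p - 6 vanishes at p ∈ {3}; B'(q) = 12q(q - 4)(q + 4) vanishes at q ∈ {-4, 0, 4}.
Local minima of A (where A''>0): A(3)=-9. Local minima of B: B(-4)=-768, B(4)=-768.
So the global minimum of L is A(3) + B(-4) + 2 = -9 − 768 + 2 = -775, attained at (3, -4).

-775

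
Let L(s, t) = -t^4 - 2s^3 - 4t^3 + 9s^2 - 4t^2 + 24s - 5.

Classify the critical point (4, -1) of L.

The mixed partial ∂²L/∂s∂t is 0, so the Hessian at any point is diag(L_ss, L_tt) = diag(6(-2s + 3), -4(3t^2 + 6t + 2)).
At (4, -1): H = diag(-30, 4).
The eigenvalues have opposite signs, so H is indefinite: a saddle point.

saddle point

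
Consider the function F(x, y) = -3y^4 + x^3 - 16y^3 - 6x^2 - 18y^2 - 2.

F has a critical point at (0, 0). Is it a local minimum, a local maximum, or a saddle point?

local maximum

The mixed partial ∂²F/∂x∂y is 0, so the Hessian at any point is diag(F_xx, F_yy) = diag(6(x - 2), -12(3y^2 + 8y + 3)).
At (0, 0): H = diag(-12, -36).
Both eigenvalues are negative, so H is negative definite: a local maximum.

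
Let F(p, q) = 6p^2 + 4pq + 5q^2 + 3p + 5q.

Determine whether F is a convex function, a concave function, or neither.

F is quadratic, so its Hessian is the constant matrix H = [[12, 4], [4, 10]].
det(H) = 104, tr(H) = 22.
det(H) > 0 and tr(H) > 0, so H is positive definite everywhere: convex.

convex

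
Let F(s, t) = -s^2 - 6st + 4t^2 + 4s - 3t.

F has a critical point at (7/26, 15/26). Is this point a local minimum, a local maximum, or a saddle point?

saddle point

The Hessian of F is constant: H = [[-2, -6], [-6, 8]].
det(H) = (-2)·8 − (-6)² = -52.
Since det(H) < 0, H is indefinite and the critical point is a saddle point.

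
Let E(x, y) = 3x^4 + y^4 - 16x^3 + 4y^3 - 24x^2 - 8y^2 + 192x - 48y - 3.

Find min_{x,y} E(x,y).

-387

E(x,y) separates as P(x) + Q(y) − 3, so its minimum is min P + min Q − 3.
P'(x) = 12(x - 4)(x - 2)(x + 2) vanishes at x ∈ {-2, 2, 4}; Q'(y) = 4(y - 2)(y + 2)(y + 3) vanishes at y ∈ {-3, -2, 2}.
Local minima of P (where P''>0): P(-2)=-304, P(4)=128. Local minima of Q: Q(-3)=45, Q(2)=-80.
So the global minimum of E is P(-2) + Q(2) − 3 = -304 − 80 − 3 = -387, attained at (-2, 2).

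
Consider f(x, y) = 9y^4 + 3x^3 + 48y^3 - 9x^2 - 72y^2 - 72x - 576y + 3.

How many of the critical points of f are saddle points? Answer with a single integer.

3

f separates as a function of x plus a function of y, so ∇f=0 decouples.
∂f/∂x = 9(x - 4)(x + 2) = 0 at x ∈ {-2, 4}; ∂f/∂y = 36(y - 2)(y + 2)(y + 4) = 0 at y ∈ {-4, -2, 2}.
The Hessian is diagonal: diag(f_xx, f_yy). Second derivatives: f_xx(-2)=-54, f_xx(4)=54; f_yy(-4)=432, f_yy(-2)=-288, f_yy(2)=864.
Saddle points occur where the two diagonal entries have opposite signs: (-2, -4), (-2, 2), (4, -2). Count: 3.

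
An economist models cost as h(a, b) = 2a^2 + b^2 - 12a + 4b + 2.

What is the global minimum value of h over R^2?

-20

h(a,b) separates as P(a) + Q(b) + 2, so its minimum is min P + min Q + 2.
P'(a) = 4a - 12 vanishes at a ∈ {3}; Q'(b) = 2b + 4 vanishes at b ∈ {-2}.
Local minima of P (where P''>0): P(3)=-18. Local minima of Q: Q(-2)=-4.
So the global minimum of h is P(3) + Q(-2) + 2 = -18 − 4 + 2 = -20, attained at (3, -2).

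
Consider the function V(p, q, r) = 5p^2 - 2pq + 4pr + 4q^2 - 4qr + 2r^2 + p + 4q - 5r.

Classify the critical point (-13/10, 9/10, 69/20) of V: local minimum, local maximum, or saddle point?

The Hessian is constant: H = [[10, -2, 4], [-2, 8, -4], [4, -4, 4]].
Leading principal minors: Δ₁ = 10, Δ₂ = 76, Δ₃ = 80.
All leading minors are positive, so H is positive definite: a local minimum.

local minimum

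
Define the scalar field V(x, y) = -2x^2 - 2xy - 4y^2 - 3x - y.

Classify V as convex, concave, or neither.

concave

V is quadratic, so its Hessian is the constant matrix H = [[-4, -2], [-2, -8]].
det(H) = 28, tr(H) = -12.
det(H) > 0 and tr(H) < 0, so H is negative definite everywhere: concave.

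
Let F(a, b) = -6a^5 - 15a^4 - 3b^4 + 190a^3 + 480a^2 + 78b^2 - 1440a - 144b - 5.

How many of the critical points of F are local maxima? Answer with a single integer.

4

F separates as a function of a plus a function of b, so ∇F=0 decouples.
∂F/∂a = -30(a - 4)(a - 1)(a + 3)(a + 4) = 0 at a ∈ {-4, -3, 1, 4}; ∂F/∂b = -12(b - 3)(b - 1)(b + 4) = 0 at b ∈ {-4, 1, 3}.
The Hessian is diagonal: diag(F_aa, F_bb). Second derivatives: F_aa(-4)=1200, F_aa(-3)=-840, F_aa(1)=1800, F_aa(4)=-5040; F_bb(-4)=-420, F_bb(1)=120, F_bb(3)=-168.
Local maxima occur where both diagonal entries negative: (-3, -4), (-3, 3), (4, -4), (4, 3). Count: 4.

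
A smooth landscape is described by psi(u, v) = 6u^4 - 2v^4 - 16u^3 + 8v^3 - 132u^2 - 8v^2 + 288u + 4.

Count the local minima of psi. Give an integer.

psi separates as a function of u plus a function of v, so ∇psi=0 decouples.
∂psi/∂u = 24(u - 4)(u - 1)(u + 3) = 0 at u ∈ {-3, 1, 4}; ∂psi/∂v = -8v(v - 2)(v - 1) = 0 at v ∈ {0, 1, 2}.
The Hessian is diagonal: diag(psi_uu, psi_vv). Second derivatives: psi_uu(-3)=672, psi_uu(1)=-288, psi_uu(4)=504; psi_vv(0)=-16, psi_vv(1)=8, psi_vv(2)=-16.
Local minima occur where both diagonal entries positive: (-3, 1), (4, 1). Count: 2.

2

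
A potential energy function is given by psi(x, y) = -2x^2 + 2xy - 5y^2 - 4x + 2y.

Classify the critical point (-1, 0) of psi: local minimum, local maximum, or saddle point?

The Hessian of psi is constant: H = [[-4, 2], [2, -10]].
det(H) = (-4)·(-10) − 2² = 36.
det(H) > 0 and tr(H) = -14 < 0, so H is negative definite and the point is a local maximum.

local maximum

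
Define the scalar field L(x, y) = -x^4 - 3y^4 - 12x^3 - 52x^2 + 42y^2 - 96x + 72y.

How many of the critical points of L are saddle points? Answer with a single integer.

L separates as a function of x plus a function of y, so ∇L=0 decouples.
∂L/∂x = -4(x + 2)(x + 3)(x + 4) = 0 at x ∈ {-4, -3, -2}; ∂L/∂y = -12(y - 3)(y + 1)(y + 2) = 0 at y ∈ {-2, -1, 3}.
The Hessian is diagonal: diag(L_xx, L_yy). Second derivatives: L_xx(-4)=-8, L_xx(-3)=4, L_xx(-2)=-8; L_yy(-2)=-60, L_yy(-1)=48, L_yy(3)=-240.
Saddle points occur where the two diagonal entries have opposite signs: (-4, -1), (-3, -2), (-3, 3), (-2, -1). Count: 4.

4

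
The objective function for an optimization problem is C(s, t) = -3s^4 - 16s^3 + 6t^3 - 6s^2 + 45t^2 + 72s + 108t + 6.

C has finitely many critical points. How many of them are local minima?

C separates as a function of s plus a function of t, so ∇C=0 decouples.
∂C/∂s = -12(s - 1)(s + 2)(s + 3) = 0 at s ∈ {-3, -2, 1}; ∂C/∂t = 18(t + 2)(t + 3) = 0 at t ∈ {-3, -2}.
The Hessian is diagonal: diag(C_ss, C_tt). Second derivatives: C_ss(-3)=-48, C_ss(-2)=36, C_ss(1)=-144; C_tt(-3)=-18, C_tt(-2)=18.
Local minima occur where both diagonal entries positive: (-2, -2). Count: 1.

1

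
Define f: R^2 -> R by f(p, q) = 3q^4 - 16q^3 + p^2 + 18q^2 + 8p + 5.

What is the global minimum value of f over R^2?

-38

f(p,q) separates as A(p) + B(q) + 5, so its minimum is min A + min B + 5.
A'(p) = 2p + 8 vanishes at p ∈ {-4}; B'(q) = 12q(q - 3)(q - 1) vanishes at q ∈ {0, 1, 3}.
Local minima of A (where A''>0): A(-4)=-16. Local minima of B: B(0)=0, B(3)=-27.
So the global minimum of f is A(-4) + B(3) + 5 = -16 − 27 + 5 = -38, attained at (-4, 3).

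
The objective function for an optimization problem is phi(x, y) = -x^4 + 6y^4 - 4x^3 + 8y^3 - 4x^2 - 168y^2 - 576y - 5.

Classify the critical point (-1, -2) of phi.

The mixed partial ∂²phi/∂x∂y is 0, so the Hessian at any point is diag(phi_xx, phi_yy) = diag(-4(3x^2 + 6x + 2), 24(3y^2 + 2y - 14)).
At (-1, -2): H = diag(4, -144).
The eigenvalues have opposite signs, so H is indefinite: a saddle point.

saddle point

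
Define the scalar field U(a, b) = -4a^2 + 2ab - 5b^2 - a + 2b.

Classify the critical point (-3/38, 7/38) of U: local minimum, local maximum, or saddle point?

The Hessian of U is constant: H = [[-8, 2], [2, -10]].
det(H) = (-8)·(-10) − 2² = 76.
det(H) > 0 and tr(H) = -18 < 0, so H is negative definite and the point is a local maximum.

local maximum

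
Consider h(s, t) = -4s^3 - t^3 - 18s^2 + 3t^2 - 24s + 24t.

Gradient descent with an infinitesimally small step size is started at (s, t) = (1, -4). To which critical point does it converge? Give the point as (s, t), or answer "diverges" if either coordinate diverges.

diverges

h is separable, so gradient descent decouples: s follows -∂h/∂s, t follows -∂h/∂t.
∂h/∂s = -12(s + 1)(s + 2); at s=1 this is -72, so s increases.
∂h/∂t = -3(t - 4)(t + 2); at t=-4 this is -48, so t increases.
The s-coordinate has no critical point in that direction and runs off to infinity.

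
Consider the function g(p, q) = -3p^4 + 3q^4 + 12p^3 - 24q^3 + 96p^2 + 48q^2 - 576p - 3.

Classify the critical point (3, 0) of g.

The mixed partial ∂²g/∂p∂q is 0, so the Hessian at any point is diag(g_pp, g_qq) = diag(12(-3p^2 + 6p + 16), 12(3q^2 - 12q + 8)).
At (3, 0): H = diag(84, 96).
Both eigenvalues are positive, so H is positive definite: a local minimum.

local minimum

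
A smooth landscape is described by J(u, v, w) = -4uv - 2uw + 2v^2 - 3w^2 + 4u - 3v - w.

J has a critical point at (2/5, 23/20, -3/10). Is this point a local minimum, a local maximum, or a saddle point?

saddle point

The Hessian is constant: H = [[0, -4, -2], [-4, 4, 0], [-2, 0, -6]].
Leading principal minors: Δ₁ = 0, Δ₂ = -16, Δ₃ = 80.
The minors fit neither the all-positive nor the alternating-sign pattern, so H is indefinite: a saddle point.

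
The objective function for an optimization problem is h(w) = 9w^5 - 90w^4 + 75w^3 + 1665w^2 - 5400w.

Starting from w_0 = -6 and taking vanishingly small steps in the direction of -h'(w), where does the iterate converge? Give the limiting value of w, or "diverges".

h'(w) = 45(w - 5)(w - 4)(w - 2)(w + 3), so h'(-6) = 118800.
Gradient descent moves in the -h' direction, i.e. w is decreasing.
There is no critical point below w=-6, and h' keeps the same sign, so the iterate runs off to −∞.

diverges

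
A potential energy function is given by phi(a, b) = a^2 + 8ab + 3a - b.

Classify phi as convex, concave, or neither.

phi is quadratic, so its Hessian is the constant matrix H = [[2, 8], [8, 0]].
det(H) = -64, tr(H) = 2.
det(H) < 0, so H is indefinite: neither convex nor concave.

neither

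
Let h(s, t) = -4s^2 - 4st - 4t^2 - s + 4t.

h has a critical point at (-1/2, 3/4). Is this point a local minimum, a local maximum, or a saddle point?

local maximum

The Hessian of h is constant: H = [[-8, -4], [-4, -8]].
det(H) = (-8)·(-8) − (-4)² = 48.
det(H) > 0 and tr(H) = -16 < 0, so H is negative definite and the point is a local maximum.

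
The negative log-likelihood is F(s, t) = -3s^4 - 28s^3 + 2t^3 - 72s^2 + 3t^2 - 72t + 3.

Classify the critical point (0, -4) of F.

The mixed partial ∂²F/∂s∂t is 0, so the Hessian at any point is diag(F_ss, F_tt) = diag(-12(3s^2 + 14s + 12), 6(2t + 1)).
At (0, -4): H = diag(-144, -42).
Both eigenvalues are negative, so H is negative definite: a local maximum.

local maximum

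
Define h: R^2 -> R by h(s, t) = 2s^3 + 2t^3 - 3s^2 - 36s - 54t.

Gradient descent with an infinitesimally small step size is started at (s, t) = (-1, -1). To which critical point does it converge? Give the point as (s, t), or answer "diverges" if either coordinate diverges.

h is separable, so gradient descent decouples: s follows -∂h/∂s, t follows -∂h/∂t.
∂h/∂s = 6(s - 3)(s + 2); at s=-1 this is -24, so s increases.
∂h/∂t = 6(t - 3)(t + 3); at t=-1 this is -48, so t increases.
s converges to its nearest critical value 3 (a local min of the s-part); t converges to 3. The iterate converges to (3, 3).

(3, 3)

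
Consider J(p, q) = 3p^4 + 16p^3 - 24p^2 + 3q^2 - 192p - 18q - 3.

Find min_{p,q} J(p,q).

J(p,q) separates as A(p) + B(q) − 3, so its minimum is min A + min B − 3.
A'(p) = 12(p - 2)(p + 2)(p + 4) vanishes at p ∈ {-4, -2, 2}; B'(q) = 6q - 18 vanishes at q ∈ {3}.
Local minima of A (where A''>0): A(-4)=128, A(2)=-304. Local minima of B: B(3)=-27.
So the global minimum of J is A(2) + B(3) − 3 = -304 − 27 − 3 = -334, attained at (2, 3).

-334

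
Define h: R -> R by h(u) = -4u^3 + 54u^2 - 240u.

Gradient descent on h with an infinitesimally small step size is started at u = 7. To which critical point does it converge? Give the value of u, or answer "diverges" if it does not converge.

h'(u) = -12(u - 5)(u - 4), so h'(7) = -72.
Gradient descent moves in the -h' direction, i.e. u is increasing.
There is no critical point above u=7, and h' keeps the same sign, so the iterate runs off to +∞.

diverges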